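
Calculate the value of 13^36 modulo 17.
Using Fermat: 13^{16} ≡ 1 (mod 17). 36 ≡ 4 (mod 16). So 13^{36} ≡ 13^{4} ≡ 1 (mod 17)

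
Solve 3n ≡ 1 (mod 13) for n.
9

Using Extended Euclidean Algorithm:
gcd(3, 13) = 1
Bezout coefficients: 3 × -4 + 13 × 1 = 1
So 3 × -4 ≡ 1 (mod 13)
The inverse is -4 mod 13 = 9
Verification: 3 × 9 = 27 = 2 × 13 + 1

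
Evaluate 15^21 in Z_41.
Using repeated squaring. 21 = 16 + 4 + 1 (binary 10101). Repeated squaring mod 41: 15^1 ≡ 15; 15^2 ≡ 15² = 225 ≡ 20; 15^4 ≡ 20² = 400 ≡ 31; 15^8 ≡ 31² = 961 ≡ 18; 15^16 ≡ 18² = 324 ≡ 37. Multiply: 15^21 = 15^16 × 15^4 × 15^1 ≡ 37 × 31 × 15 (mod 41): 37 × 31 = 1147 ≡ 40; 40 × 15 = 600 ≡ 26. So 15^21 ≡ 26 (mod 41).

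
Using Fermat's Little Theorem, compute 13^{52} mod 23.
2

By Fermat's Little Theorem, a^(p-1) ≡ 1 (mod p) for prime p and gcd(a, p) = 1
Here p = 23, so 13^22 ≡ 1 (mod 23)
We can reduce the exponent: 52 mod 22 = 8
So 13^52 ≡ 13^8 (mod 23)
Computing: 13^8 mod 23 = 2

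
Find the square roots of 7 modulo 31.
The square roots of 7 mod 31 are 10 and 21. Verify: 10² = 100 ≡ 7 (mod 31)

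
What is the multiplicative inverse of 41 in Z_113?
102

Using Extended Euclidean Algorithm:
gcd(41, 113) = 1
Bezout coefficients: 41 × -11 + 113 × 4 = 1
So 41 × -11 ≡ 1 (mod 113)
The inverse is -11 mod 113 = 102
Verification: 41 × 102 = 4182 = 37 × 113 + 1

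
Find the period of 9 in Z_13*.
Powers of 9 mod 13: 9^1≡9, 9^2≡3, 9^3≡1. Order = 3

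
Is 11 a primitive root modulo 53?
No

To verify, check if 11^(52/q) ≢ 1 (mod 53) for each prime divisor q of 52
Divisors of 52 = 52: [1, 2, 4, 13, 26, 52]
  11^(52/2) = 11^26 ≡ 1 (mod 53)
  11^(52/13) = 11^4 ≡ 13 (mod 53)
Conclusion: 11 is not a primitive root modulo 53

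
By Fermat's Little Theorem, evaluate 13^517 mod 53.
By Fermat: 13^{52} ≡ 1 (mod 53). 517 ≡ 49 (mod 52). So 13^{517} ≡ 13^{49} ≡ 42 (mod 53)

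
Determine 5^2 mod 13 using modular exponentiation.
2 = 2 (binary 10). Repeated squaring mod 13: 5^1 ≡ 5; 5^2 ≡ 5² = 25 ≡ 12. So 5^2 ≡ 12 (mod 13).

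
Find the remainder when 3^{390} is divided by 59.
By Fermat: 3^{58} ≡ 1 (mod 59). 390 = 6×58 + 42. So 3^{390} ≡ 3^{42} ≡ 25 (mod 59)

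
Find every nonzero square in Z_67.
QRs mod 67: {1, 4, 6, 9, 10, 14, 15, 16, 17, 19, 21, 22, 23, 24, 25, 26, 29, 33, 35, 36, 37, 39, 40, 47, 49, 54, 55, 56, 59, 60, 62, 64, 65}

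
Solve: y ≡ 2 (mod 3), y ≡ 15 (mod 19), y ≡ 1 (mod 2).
M = 3 × 19 × 2 = 114. M₁ = 38, y₁ ≡ 2 (mod 3). M₂ = 6, y₂ ≡ 16 (mod 19). M₃ = 57, y₃ ≡ 1 (mod 2). y = 2×38×2 + 15×6×16 + 1×57×1 ≡ 53 (mod 114)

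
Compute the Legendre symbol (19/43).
(19/43) = 19^{21} mod 43 = -1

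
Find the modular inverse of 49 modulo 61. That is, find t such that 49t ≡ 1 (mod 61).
5

Using Extended Euclidean Algorithm:
gcd(49, 61) = 1
Bezout coefficients: 49 × 5 + 61 × -4 = 1
So 49 × 5 ≡ 1 (mod 61)
The inverse is 5 mod 61 = 5
Verification: 49 × 5 = 245 = 4 × 61 + 1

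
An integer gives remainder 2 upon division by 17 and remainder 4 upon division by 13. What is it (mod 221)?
M = 17 × 13 = 221. M₁ = 13, y₁ ≡ 4 (mod 17). M₂ = 17, y₂ ≡ 10 (mod 13). r = 2×13×4 + 4×17×10 ≡ 121 (mod 221). The smallest positive such number is 121.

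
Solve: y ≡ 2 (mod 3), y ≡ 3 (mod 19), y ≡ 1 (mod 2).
M = 3 × 19 × 2 = 114. M₁ = 38, y₁ ≡ 2 (mod 3). M₂ = 6, y₂ ≡ 16 (mod 19). M₃ = 57, y₃ ≡ 1 (mod 2). y = 2×38×2 + 3×6×16 + 1×57×1 ≡ 41 (mod 114)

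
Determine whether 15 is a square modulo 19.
By Euler's criterion: 15^{9} ≡ 18 (mod 19). Since this equals -1 (≡ 18), 15 is not a QR.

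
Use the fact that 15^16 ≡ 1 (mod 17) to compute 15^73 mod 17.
By Fermat: 15^{16} ≡ 1 (mod 17). 73 = 4×16 + 9. So 15^{73} ≡ 15^{9} ≡ 15 (mod 17)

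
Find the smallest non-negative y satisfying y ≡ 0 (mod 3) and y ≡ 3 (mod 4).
M = 3 × 4 = 12. M₁ = 4, y₁ ≡ 1 (mod 3). M₂ = 3, y₂ ≡ 3 (mod 4). y = 0×4×1 + 3×3×3 ≡ 3 (mod 12)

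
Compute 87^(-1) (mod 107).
16

Using Extended Euclidean Algorithm:
gcd(87, 107) = 1
Bezout coefficients: 87 × 16 + 107 × -13 = 1
So 87 × 16 ≡ 1 (mod 107)
The inverse is 16 mod 107 = 16
Verification: 87 × 16 = 1392 = 13 × 107 + 1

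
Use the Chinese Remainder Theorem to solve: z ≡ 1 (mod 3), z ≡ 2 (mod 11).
M = 3 × 11 = 33. M₁ = 11, y₁ ≡ 2 (mod 3). M₂ = 3, y₂ ≡ 4 (mod 11). z = 1×11×2 + 2×3×4 ≡ 13 (mod 33)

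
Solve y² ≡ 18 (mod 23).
The square roots of 18 mod 23 are 8 and 15. Verify: 8² = 64 ≡ 18 (mod 23)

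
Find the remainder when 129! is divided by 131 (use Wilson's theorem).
(130)! = (129)! × (130) ≡ -1 (mod 131). So (129)! ≡ -1 × (130)^(-1) ≡ (-1)×(-1) = 1 (mod 131)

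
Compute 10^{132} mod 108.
28

Using successive squaring:
Binary expansion of 132: 10000100
Powers of 10 mod 108 (each is the square of the previous):
  10^1 ≡ 10 (mod 108)
  10^2 ≡ 10² = 100 ≡ 100 (mod 108)
  10^4 ≡ 100² = 10000 ≡ 64 (mod 108)
  10^8 ≡ 64² = 4096 ≡ 100 (mod 108)
  10^16 ≡ 100² = 10000 ≡ 64 (mod 108)
  10^32 ≡ 64² = 4096 ≡ 100 (mod 108)
  10^64 ≡ 100² = 10000 ≡ 64 (mod 108)
  10^128 ≡ 64² = 4096 ≡ 100 (mod 108)
132 = 128 + 4, so 10^132 = 10^128 × 10^4 ≡ 100 × 64 (mod 108)
Multiplying step by step:
  100 × 64 = 6400 ≡ 28 (mod 108)
Result: 10^132 ≡ 28 (mod 108)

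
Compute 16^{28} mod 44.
4

Using successive squaring:
Binary expansion of 28: 11100
Powers of 16 mod 44 (each is the square of the previous):
  16^1 ≡ 16 (mod 44)
  16^2 ≡ 16² = 256 ≡ 36 (mod 44)
  16^4 ≡ 36² = 1296 ≡ 20 (mod 44)
  16^8 ≡ 20² = 400 ≡ 4 (mod 44)
  16^16 ≡ 4² = 16 ≡ 16 (mod 44)
28 = 16 + 8 + 4, so 16^28 = 16^16 × 16^8 × 16^4 ≡ 16 × 4 × 20 (mod 44)
Multiplying step by step:
  16 × 4 = 64 ≡ 20 (mod 44)
  20 × 20 = 400 ≡ 4 (mod 44)
Result: 16^28 ≡ 4 (mod 44)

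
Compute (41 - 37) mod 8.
4

(41 - 37) = 4
4 mod 8 = 4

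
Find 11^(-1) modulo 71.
13

Using Extended Euclidean Algorithm:
gcd(11, 71) = 1
Bezout coefficients: 11 × 13 + 71 × -2 = 1
So 11 × 13 ≡ 1 (mod 71)
The inverse is 13 mod 71 = 13
Verification: 11 × 13 = 143 = 2 × 71 + 1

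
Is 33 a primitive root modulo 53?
Yes

To verify, check if 33^(52/q) ≢ 1 (mod 53) for each prime divisor q of 52
Divisors of 52 = 52: [1, 2, 4, 13, 26, 52]
  33^(52/2) = 33^26 ≡ 52 (mod 53)
  33^(52/13) = 33^4 ≡ 46 (mod 53)
Conclusion: 33 is a primitive root modulo 53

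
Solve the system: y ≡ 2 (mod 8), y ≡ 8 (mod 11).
M = 8 × 11 = 88. M₁ = 11, y₁ ≡ 3 (mod 8). M₂ = 8, y₂ ≡ 7 (mod 11). y = 2×11×3 + 8×8×7 ≡ 74 (mod 88)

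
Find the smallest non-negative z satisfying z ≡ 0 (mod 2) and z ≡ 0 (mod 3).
M = 2 × 3 = 6. M₁ = 3, y₁ ≡ 1 (mod 2). M₂ = 2, y₂ ≡ 2 (mod 3). z = 0×3×1 + 0×2×2 ≡ 0 (mod 6)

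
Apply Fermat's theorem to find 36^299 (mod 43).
By Fermat: 36^{42} ≡ 1 (mod 43). 299 = 7×42 + 5. So 36^{299} ≡ 36^{5} ≡ 6 (mod 43)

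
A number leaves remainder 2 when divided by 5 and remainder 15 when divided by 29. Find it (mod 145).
M = 5 × 29 = 145. M₁ = 29, y₁ ≡ 4 (mod 5). M₂ = 5, y₂ ≡ 6 (mod 29). y = 2×29×4 + 15×5×6 ≡ 102 (mod 145)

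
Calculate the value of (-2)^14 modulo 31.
Using repeated squaring. (-2) ≡ 29 (mod 31). 14 = 8 + 4 + 2 (binary 1110). Repeated squaring mod 31: 29^1 ≡ 29; 29^2 ≡ 29² = 841 ≡ 4; 29^4 ≡ 4² = 16 ≡ 16; 29^8 ≡ 16² = 256 ≡ 8. Multiply: (-2)^14 ≡ 29^8 × 29^4 × 29^2 ≡ 8 × 16 × 4 (mod 31): 8 × 16 = 128 ≡ 4; 4 × 4 = 16 ≡ 16. So (-2)^14 ≡ 16 (mod 31).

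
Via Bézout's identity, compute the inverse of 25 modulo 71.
Extended GCD: 25(-17) + 71(6) = 1. So 25^(-1) ≡ 54 ≡ 54 (mod 71). Verify: 25 × 54 = 1350 ≡ 1 (mod 71)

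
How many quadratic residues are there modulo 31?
For prime 31, there are (p-1)/2 = (31-1)/2 = 15 quadratic residues (excluding 0).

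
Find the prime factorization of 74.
2 × 37

Divide by primes starting from smallest:
74 ÷ 2 = 37
37 ÷ 37 = 1

74 = 2 × 37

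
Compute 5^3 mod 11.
3 = 2 + 1 (binary 11). Repeated squaring mod 11: 5^1 ≡ 5; 5^2 ≡ 5² = 25 ≡ 3. Multiply: 5^3 = 5^2 × 5^1 ≡ 3 × 5 (mod 11): 3 × 5 = 15 ≡ 4. So 5^3 ≡ 4 (mod 11).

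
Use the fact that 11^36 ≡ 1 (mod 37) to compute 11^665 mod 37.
By Fermat: 11^{36} ≡ 1 (mod 37). 665 ≡ 17 (mod 36). So 11^{665} ≡ 11^{17} ≡ 27 (mod 37)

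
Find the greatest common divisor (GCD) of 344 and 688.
344

Using the Euclidean algorithm:
344 = 0 × 688 + 344
688 = 2 × 344 + 0

GCD(344, 688) = 344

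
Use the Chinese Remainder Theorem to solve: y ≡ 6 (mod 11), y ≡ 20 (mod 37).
94

Using the Chinese Remainder Theorem:
M = product of moduli = 407
For equation 1: M_1 = 37, 37 ≡ 4 (mod 11), inverse of 37 mod 11 is 3 (check: 4 × 3 = 12 ≡ 1 (mod 11))
For equation 2: M_2 = 11, 11 ≡ 11 (mod 37), inverse of 11 mod 37 is 27 (check: 11 × 27 = 297 ≡ 1 (mod 37))
Combine: y ≡ Σ r_i×M_i×(M_i⁻¹ mod m_i) = 6×37×3 + 20×11×27 = 666 + 5940 = 6606
6606 mod 407 = 94
y ≡ 94 (mod 407)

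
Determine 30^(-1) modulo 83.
30^(-1) ≡ 36 (mod 83). Verification: 30 × 36 = 1080 ≡ 1 (mod 83)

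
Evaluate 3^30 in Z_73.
Using repeated squaring. 30 = 16 + 8 + 4 + 2 (binary 11110). Repeated squaring mod 73: 3^1 ≡ 3; 3^2 ≡ 3² = 9 ≡ 9; 3^4 ≡ 9² = 81 ≡ 8; 3^8 ≡ 8² = 64 ≡ 64; 3^16 ≡ 64² = 4096 ≡ 8. Multiply: 3^30 = 3^16 × 3^8 × 3^4 × 3^2 ≡ 8 × 64 × 8 × 9 (mod 73): 8 × 64 = 512 ≡ 1; 1 × 8 = 8 ≡ 8; 8 × 9 = 72 ≡ 72. So 3^30 ≡ 72 (mod 73).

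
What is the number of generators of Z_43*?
Number of primitive roots mod 43 = φ(42) = 12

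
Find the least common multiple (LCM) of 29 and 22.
638

First find GCD(29, 22) using the Euclidean algorithm:
29 = 1 × 22 + 7
22 = 3 × 7 + 1
7 = 7 × 1 + 0
GCD(29, 22) = 1

LCM formula: LCM(a, b) = (a × b) / GCD(a, b)
LCM(29, 22) = (29 × 22) / 1
LCM(29, 22) = 638 / 1
LCM(29, 22) = 638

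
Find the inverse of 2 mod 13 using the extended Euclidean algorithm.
Extended GCD: 2(-6) + 13(1) = 1. So 2^(-1) ≡ 7 ≡ 7 (mod 13). Verify: 2 × 7 = 14 ≡ 1 (mod 13)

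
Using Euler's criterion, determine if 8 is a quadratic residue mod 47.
By Euler's criterion: 8^{23} ≡ 1 (mod 47). Since this equals 1, 8 is a QR.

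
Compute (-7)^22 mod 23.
Using Fermat: (-7)^{22} ≡ 1 (mod 23). 22 ≡ 0 (mod 22). So (-7)^{22} ≡ (-7)^{0} ≡ 1 (mod 23)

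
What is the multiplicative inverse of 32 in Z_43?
32^(-1) ≡ 39 (mod 43). Verification: 32 × 39 = 1248 ≡ 1 (mod 43)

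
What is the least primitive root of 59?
2

A primitive root g modulo p has order p-1 = 58
Prime divisors of 58: [2, 29]
g is a primitive root iff g^(58/q) ≢ 1 (mod 59) for each prime divisor q
Testing small values:
  g = 2: 2^29 ≡ 58, 2^2 ≡ 4 (mod 59) → none is 1, primitive root!
The smallest primitive root is 2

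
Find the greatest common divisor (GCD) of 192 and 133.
1

Using the Euclidean algorithm:
192 = 1 × 133 + 59
133 = 2 × 59 + 15
59 = 3 × 15 + 14
15 = 1 × 14 + 1
14 = 14 × 1 + 0

GCD(192, 133) = 1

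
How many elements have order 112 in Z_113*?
Number of primitive roots mod 113 = φ(112) = 48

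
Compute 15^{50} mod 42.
15

Using successive squaring:
Binary expansion of 50: 110010
Powers of 15 mod 42 (each is the square of the previous):
  15^1 ≡ 15 (mod 42)
  15^2 ≡ 15² = 225 ≡ 15 (mod 42)
  15^4 ≡ 15² = 225 ≡ 15 (mod 42)
  15^8 ≡ 15² = 225 ≡ 15 (mod 42)
  15^16 ≡ 15² = 225 ≡ 15 (mod 42)
  15^32 ≡ 15² = 225 ≡ 15 (mod 42)
50 = 32 + 16 + 2, so 15^50 = 15^32 × 15^16 × 15^2 ≡ 15 × 15 × 15 (mod 42)
Multiplying step by step:
  15 × 15 = 225 ≡ 15 (mod 42)
  15 × 15 = 225 ≡ 15 (mod 42)
Result: 15^50 ≡ 15 (mod 42)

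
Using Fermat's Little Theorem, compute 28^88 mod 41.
By Fermat: 28^{40} ≡ 1 (mod 41). 88 = 2×40 + 8. So 28^{88} ≡ 28^{8} ≡ 10 (mod 41)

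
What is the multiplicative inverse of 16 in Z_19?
6

Using Extended Euclidean Algorithm:
gcd(16, 19) = 1
Bezout coefficients: 16 × 6 + 19 × -5 = 1
So 16 × 6 ≡ 1 (mod 19)
The inverse is 6 mod 19 = 6
Verification: 16 × 6 = 96 = 5 × 19 + 1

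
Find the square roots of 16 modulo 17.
The square roots of 16 mod 17 are 4 and 13. Verify: 4² = 16 ≡ 16 (mod 17)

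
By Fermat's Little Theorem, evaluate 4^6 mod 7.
By Fermat's Little Theorem, 4^{6} ≡ 1 (mod 7) since 7 is prime and gcd(4, 7) = 1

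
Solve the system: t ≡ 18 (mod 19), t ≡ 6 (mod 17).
M = 19 × 17 = 323. M₁ = 17, y₁ ≡ 9 (mod 19). M₂ = 19, y₂ ≡ 9 (mod 17). t = 18×17×9 + 6×19×9 ≡ 227 (mod 323)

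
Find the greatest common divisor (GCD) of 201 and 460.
1

Using the Euclidean algorithm:
201 = 0 × 460 + 201
460 = 2 × 201 + 58
201 = 3 × 58 + 27
58 = 2 × 27 + 4
27 = 6 × 4 + 3
4 = 1 × 3 + 1
3 = 3 × 1 + 0

GCD(201, 460) = 1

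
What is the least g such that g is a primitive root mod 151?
p - 1 = 150 has prime divisors 2, 3, 5. h is a primitive root mod 151 iff h^(150/q) ≢ 1 (mod 151) for each such q.
h = 2: 2^75 ≡ 1, 2^50 ≡ 32, 2^30 ≡ 1 (mod 151); 2^75 ≡ 1, so not a primitive root.
h = 3: 3^75 ≡ 150, 3^50 ≡ 1, 3^30 ≡ 59 (mod 151); 3^50 ≡ 1, so not a primitive root.
h = 4: 4^75 ≡ 1, 4^50 ≡ 118, 4^30 ≡ 1 (mod 151); 4^75 ≡ 1, so not a primitive root.
h = 5: 5^75 ≡ 1, 5^50 ≡ 32, 5^30 ≡ 8 (mod 151); 5^75 ≡ 1, so not a primitive root.
h = 6: 6^75 ≡ 150, 6^50 ≡ 32, 6^30 ≡ 59 (mod 151); none is 1, so 6 has order 150 and is a primitive root.
The smallest primitive root mod 151 is g = 6.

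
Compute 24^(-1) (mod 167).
24^(-1) ≡ 7 (mod 167). Verification: 24 × 7 = 168 ≡ 1 (mod 167)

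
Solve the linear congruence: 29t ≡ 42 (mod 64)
50

Since gcd(29, 64) = 1 divides 42, a solution exists.
Multiply both sides by the inverse of 29 mod 64:
  29^(-1) mod 64 = 53
  x ≡ 53 × 42 ≡ 2226 ≡ 50 (mod 64)
Verification: 29 × 50 = 1450 = 22 × 64 + 42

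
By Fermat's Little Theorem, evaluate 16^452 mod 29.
By Fermat: 16^{28} ≡ 1 (mod 29). 452 ≡ 4 (mod 28). So 16^{452} ≡ 16^{4} ≡ 25 (mod 29)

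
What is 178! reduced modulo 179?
By Wilson's theorem, (178)! ≡ -1 ≡ 178 (mod 179)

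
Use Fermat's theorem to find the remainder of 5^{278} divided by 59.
36

By Fermat's Little Theorem, a^(p-1) ≡ 1 (mod p) for prime p and gcd(a, p) = 1
Here p = 59, so 5^58 ≡ 1 (mod 59)
We can reduce the exponent: 278 mod 58 = 46
So 5^278 ≡ 5^46 (mod 59)
Computing: 5^46 mod 59 = 36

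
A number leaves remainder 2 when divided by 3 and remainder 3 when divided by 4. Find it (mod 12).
M = 3 × 4 = 12. M₁ = 4, y₁ ≡ 1 (mod 3). M₂ = 3, y₂ ≡ 3 (mod 4). z = 2×4×1 + 3×3×3 ≡ 11 (mod 12)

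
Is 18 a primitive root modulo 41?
p - 1 = 40 has prime divisors 2, 5. Check 18^(40/q) mod 41 for each: 18^(40/2) = 18^20 ≡ 1, 18^(40/5) = 18^8 ≡ 10 (mod 41). Since 18^20 ≡ 1 (mod 41), the order of 18 divides 20 (in fact the order is 5) ≠ 40, so it is not a primitive root.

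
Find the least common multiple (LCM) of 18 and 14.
126

First find GCD(18, 14) using the Euclidean algorithm:
18 = 1 × 14 + 4
14 = 3 × 4 + 2
4 = 2 × 2 + 0
GCD(18, 14) = 2

LCM formula: LCM(a, b) = (a × b) / GCD(a, b)
LCM(18, 14) = (18 × 14) / 2
LCM(18, 14) = 252 / 2
LCM(18, 14) = 126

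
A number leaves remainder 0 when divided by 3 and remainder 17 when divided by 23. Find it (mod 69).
M = 3 × 23 = 69. M₁ = 23, y₁ ≡ 2 (mod 3). M₂ = 3, y₂ ≡ 8 (mod 23). r = 0×23×2 + 17×3×8 ≡ 63 (mod 69)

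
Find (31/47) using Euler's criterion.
(31/47) = 31^{23} mod 47 = -1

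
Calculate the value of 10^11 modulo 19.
Using repeated squaring. 11 = 8 + 2 + 1 (binary 1011). Repeated squaring mod 19: 10^1 ≡ 10; 10^2 ≡ 10² = 100 ≡ 5; 10^4 ≡ 5² = 25 ≡ 6; 10^8 ≡ 6² = 36 ≡ 17. Multiply: 10^11 = 10^8 × 10^2 × 10^1 ≡ 17 × 5 × 10 (mod 19): 17 × 5 = 85 ≡ 9; 9 × 10 = 90 ≡ 14. So 10^11 ≡ 14 (mod 19).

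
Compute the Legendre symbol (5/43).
(5/43) = 5^{21} mod 43 = -1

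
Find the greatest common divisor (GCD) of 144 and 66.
6

Using the Euclidean algorithm:
144 = 2 × 66 + 12
66 = 5 × 12 + 6
12 = 2 × 6 + 0

GCD(144, 66) = 6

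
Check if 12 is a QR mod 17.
By Euler's criterion: 12^{8} ≡ 16 (mod 17). Since this equals -1 (≡ 16), 12 is not a QR.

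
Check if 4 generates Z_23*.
p - 1 = 22 has prime divisors 2, 11. Check 4^(22/q) mod 23 for each: 4^(22/2) = 4^11 ≡ 1, 4^(22/11) = 4^2 ≡ 16 (mod 23). Since 4^11 ≡ 1 (mod 23), the order of 4 divides 11 (in fact the order is 11) ≠ 22, so it is not a primitive root.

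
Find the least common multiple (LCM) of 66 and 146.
4818

First find GCD(66, 146) using the Euclidean algorithm:
66 = 0 × 146 + 66
146 = 2 × 66 + 14
66 = 4 × 14 + 10
14 = 1 × 10 + 4
10 = 2 × 4 + 2
4 = 2 × 2 + 0
GCD(66, 146) = 2

LCM formula: LCM(a, b) = (a × b) / GCD(a, b)
LCM(66, 146) = (66 × 146) / 2
LCM(66, 146) = 9636 / 2
LCM(66, 146) = 4818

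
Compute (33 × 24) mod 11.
0

(33 × 24) = 792
792 mod 11 = 0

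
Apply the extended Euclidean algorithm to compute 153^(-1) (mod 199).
Extended GCD: 153(-13) + 199(10) = 1. So 153^(-1) ≡ 186 ≡ 186 (mod 199). Verify: 153 × 186 = 28458 ≡ 1 (mod 199)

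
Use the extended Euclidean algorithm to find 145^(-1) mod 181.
Extended GCD: 145(5) + 181(-4) = 1. So 145^(-1) ≡ 5 ≡ 5 (mod 181). Verify: 145 × 5 = 725 ≡ 1 (mod 181)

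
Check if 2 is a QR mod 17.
By Euler's criterion: 2^{8} ≡ 1 (mod 17). Since this equals 1, 2 is a QR.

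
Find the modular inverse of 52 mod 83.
52^(-1) ≡ 8 (mod 83). Verification: 52 × 8 = 416 ≡ 1 (mod 83)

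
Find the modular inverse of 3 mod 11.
3^(-1) ≡ 4 (mod 11). Verification: 3 × 4 = 12 ≡ 1 (mod 11)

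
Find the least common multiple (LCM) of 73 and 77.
5621

First find GCD(73, 77) using the Euclidean algorithm:
73 = 0 × 77 + 73
77 = 1 × 73 + 4
73 = 18 × 4 + 1
4 = 4 × 1 + 0
GCD(73, 77) = 1

LCM formula: LCM(a, b) = (a × b) / GCD(a, b)
LCM(73, 77) = (73 × 77) / 1
LCM(73, 77) = 5621 / 1
LCM(73, 77) = 5621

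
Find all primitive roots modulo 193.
Primitive roots mod 193: {5, 10, 15, 17, 19, 22, 26, 30, 34, 37, 38, 40, 41, 44, 45, 47, 51, 52, 53, 57, 58, 61, 66, 70, 73, 77, 78, 79, 80, 82, 90, 91, 102, 103, 111, 113, 114, 115, 116, 120, 123, 127, 132, 135, 136, 140, 141, 142, 146, 148, 149, 152, 153, 155, 156, 159, 163, 167, 171, 174, 176, 178, 183, 188}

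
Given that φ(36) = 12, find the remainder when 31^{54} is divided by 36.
By Euler: 31^{12} ≡ 1 (mod 36) since gcd(31, 36) = 1. 54 = 4×12 + 6. So 31^{54} ≡ 31^{6} ≡ 1 (mod 36)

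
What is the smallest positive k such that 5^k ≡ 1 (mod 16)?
Powers of 5 mod 16: 5^1≡5, 5^2≡9, 5^3≡13, 5^4≡1. Order = 4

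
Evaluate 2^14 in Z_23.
Using repeated squaring. 14 = 8 + 4 + 2 (binary 1110). Repeated squaring mod 23: 2^1 ≡ 2; 2^2 ≡ 2² = 4 ≡ 4; 2^4 ≡ 4² = 16 ≡ 16; 2^8 ≡ 16² = 256 ≡ 3. Multiply: 2^14 = 2^8 × 2^4 × 2^2 ≡ 3 × 16 × 4 (mod 23): 3 × 16 = 48 ≡ 2; 2 × 4 = 8 ≡ 8. So 2^14 ≡ 8 (mod 23).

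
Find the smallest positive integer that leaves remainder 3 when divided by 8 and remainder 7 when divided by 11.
M = 8 × 11 = 88. M₁ = 11, y₁ ≡ 3 (mod 8). M₂ = 8, y₂ ≡ 7 (mod 11). n = 3×11×3 + 7×8×7 ≡ 51 (mod 88). The smallest positive such number is 51.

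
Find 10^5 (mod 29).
5 = 4 + 1 (binary 101). Repeated squaring mod 29: 10^1 ≡ 10; 10^2 ≡ 10² = 100 ≡ 13; 10^4 ≡ 13² = 169 ≡ 24. Multiply: 10^5 = 10^4 × 10^1 ≡ 24 × 10 (mod 29): 24 × 10 = 240 ≡ 8. So 10^5 ≡ 8 (mod 29).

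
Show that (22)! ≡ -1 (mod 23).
(22)! mod 23 = 22. Since this equals -1 (mod 23), Wilson confirms 23 is prime.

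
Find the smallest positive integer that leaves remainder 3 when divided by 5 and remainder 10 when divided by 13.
M = 5 × 13 = 65. M₁ = 13, y₁ ≡ 2 (mod 5). M₂ = 5, y₂ ≡ 8 (mod 13). t = 3×13×2 + 10×5×8 ≡ 23 (mod 65). The smallest positive such number is 23.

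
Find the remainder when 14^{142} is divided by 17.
By Fermat: 14^{16} ≡ 1 (mod 17). 142 = 8×16 + 14. So 14^{142} ≡ 14^{14} ≡ 2 (mod 17)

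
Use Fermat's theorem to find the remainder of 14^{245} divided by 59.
23

By Fermat's Little Theorem, a^(p-1) ≡ 1 (mod p) for prime p and gcd(a, p) = 1
Here p = 59, so 14^58 ≡ 1 (mod 59)
We can reduce the exponent: 245 mod 58 = 13
So 14^245 ≡ 14^13 (mod 59)
Computing: 14^13 mod 59 = 23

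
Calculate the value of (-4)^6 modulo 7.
(-4) ≡ 3 (mod 7). 6 = 4 + 2 (binary 110). Repeated squaring mod 7: 3^1 ≡ 3; 3^2 ≡ 3² = 9 ≡ 2; 3^4 ≡ 2² = 4 ≡ 4. Multiply: (-4)^6 ≡ 3^4 × 3^2 ≡ 4 × 2 (mod 7): 4 × 2 = 8 ≡ 1. So (-4)^6 ≡ 1 (mod 7).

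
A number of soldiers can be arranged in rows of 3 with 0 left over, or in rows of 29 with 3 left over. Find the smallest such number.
M = 3 × 29 = 87. M₁ = 29, y₁ ≡ 2 (mod 3). M₂ = 3, y₂ ≡ 10 (mod 29). x = 0×29×2 + 3×3×10 ≡ 3 (mod 87). The smallest positive such number is 3.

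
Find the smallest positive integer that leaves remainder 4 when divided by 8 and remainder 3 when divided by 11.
M = 8 × 11 = 88. M₁ = 11, y₁ ≡ 3 (mod 8). M₂ = 8, y₂ ≡ 7 (mod 11). t = 4×11×3 + 3×8×7 ≡ 36 (mod 88). The smallest positive such number is 36.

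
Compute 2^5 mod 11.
5 = 4 + 1 (binary 101). Repeated squaring mod 11: 2^1 ≡ 2; 2^2 ≡ 2² = 4 ≡ 4; 2^4 ≡ 4² = 16 ≡ 5. Multiply: 2^5 = 2^4 × 2^1 ≡ 5 × 2 (mod 11): 5 × 2 = 10 ≡ 10. So 2^5 ≡ 10 (mod 11).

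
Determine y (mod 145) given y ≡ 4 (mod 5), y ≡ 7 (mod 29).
94

Using the Chinese Remainder Theorem:
M = product of moduli = 145
For equation 1: M_1 = 29, 29 ≡ 4 (mod 5), inverse of 29 mod 5 is 4 (check: 4 × 4 = 16 ≡ 1 (mod 5))
For equation 2: M_2 = 5, 5 ≡ 5 (mod 29), inverse of 5 mod 29 is 6 (check: 5 × 6 = 30 ≡ 1 (mod 29))
Combine: y ≡ Σ r_i×M_i×(M_i⁻¹ mod m_i) = 4×29×4 + 7×5×6 = 464 + 210 = 674
674 mod 145 = 94
y ≡ 94 (mod 145)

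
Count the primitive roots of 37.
12

The number of primitive roots modulo p is φ(p-1) = φ(36)
φ(36) = 12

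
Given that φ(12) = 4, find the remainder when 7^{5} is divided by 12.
By Euler: 7^{4} ≡ 1 (mod 12) since gcd(7, 12) = 1. 5 = 1×4 + 1. So 7^{5} ≡ 7^{1} ≡ 7 (mod 12)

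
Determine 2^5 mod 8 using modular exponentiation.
5 = 4 + 1 (binary 101). Repeated squaring mod 8: 2^1 ≡ 2; 2^2 ≡ 2² = 4 ≡ 4; 2^4 ≡ 4² = 16 ≡ 0. Multiply: 2^5 = 2^4 × 2^1 ≡ 0 × 2 (mod 8): 0 × 2 = 0 ≡ 0. So 2^5 ≡ 0 (mod 8).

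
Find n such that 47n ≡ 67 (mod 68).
13

Since gcd(47, 68) = 1 divides 67, a solution exists.
Multiply both sides by the inverse of 47 mod 68:
  47^(-1) mod 68 = 55
  x ≡ 55 × 67 ≡ 3685 ≡ 13 (mod 68)
Verification: 47 × 13 = 611 = 8 × 68 + 67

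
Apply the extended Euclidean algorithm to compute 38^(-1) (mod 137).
Extended GCD: 38(-18) + 137(5) = 1. So 38^(-1) ≡ 119 ≡ 119 (mod 137). Verify: 38 × 119 = 4522 ≡ 1 (mod 137)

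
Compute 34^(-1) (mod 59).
34^(-1) ≡ 33 (mod 59). Verification: 34 × 33 = 1122 ≡ 1 (mod 59)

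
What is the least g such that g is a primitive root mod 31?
p - 1 = 30 has prime divisors 2, 3, 5. h is a primitive root mod 31 iff h^(30/q) ≢ 1 (mod 31) for each such q.
h = 2: 2^15 ≡ 1, 2^10 ≡ 1, 2^6 ≡ 2 (mod 31); 2^15 ≡ 1, so not a primitive root.
h = 3: 3^15 ≡ 30, 3^10 ≡ 25, 3^6 ≡ 16 (mod 31); none is 1, so 3 has order 30 and is a primitive root.
The smallest primitive root mod 31 is g = 3.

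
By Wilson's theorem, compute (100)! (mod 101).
By Wilson's theorem, (100)! ≡ -1 ≡ 100 (mod 101)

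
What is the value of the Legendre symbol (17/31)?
(17/31) = 17^{15} mod 31 = -1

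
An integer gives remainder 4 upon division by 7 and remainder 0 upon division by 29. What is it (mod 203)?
M = 7 × 29 = 203. M₁ = 29, y₁ ≡ 1 (mod 7). M₂ = 7, y₂ ≡ 25 (mod 29). z = 4×29×1 + 0×7×25 ≡ 116 (mod 203). The smallest positive such number is 116.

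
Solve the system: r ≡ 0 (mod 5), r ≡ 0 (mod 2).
M = 5 × 2 = 10. M₁ = 2, y₁ ≡ 3 (mod 5). M₂ = 5, y₂ ≡ 1 (mod 2). r = 0×2×3 + 0×5×1 ≡ 0 (mod 10)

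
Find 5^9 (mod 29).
9 = 8 + 1 (binary 1001). Repeated squaring mod 29: 5^1 ≡ 5; 5^2 ≡ 5² = 25 ≡ 25; 5^4 ≡ 25² = 625 ≡ 16; 5^8 ≡ 16² = 256 ≡ 24. Multiply: 5^9 = 5^8 × 5^1 ≡ 24 × 5 (mod 29): 24 × 5 = 120 ≡ 4. So 5^9 ≡ 4 (mod 29).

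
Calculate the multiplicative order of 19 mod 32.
Powers of 19 mod 32: 19^1≡19, 19^2≡9, 19^3≡11, 19^4≡17, 19^5≡3, 19^6≡25, 19^7≡27, 19^8≡1. Order = 8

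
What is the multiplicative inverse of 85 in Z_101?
82

Using Extended Euclidean Algorithm:
gcd(85, 101) = 1
Bezout coefficients: 85 × -19 + 101 × 16 = 1
So 85 × -19 ≡ 1 (mod 101)
The inverse is -19 mod 101 = 82
Verification: 85 × 82 = 6970 = 69 × 101 + 1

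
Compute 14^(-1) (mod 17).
14^(-1) ≡ 11 (mod 17). Verification: 14 × 11 = 154 ≡ 1 (mod 17)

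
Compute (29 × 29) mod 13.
9

(29 × 29) = 841
841 mod 13 = 9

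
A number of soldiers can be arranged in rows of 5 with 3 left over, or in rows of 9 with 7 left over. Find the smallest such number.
M = 5 × 9 = 45. M₁ = 9, y₁ ≡ 4 (mod 5). M₂ = 5, y₂ ≡ 2 (mod 9). t = 3×9×4 + 7×5×2 ≡ 43 (mod 45). The smallest positive such number is 43.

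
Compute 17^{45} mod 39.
38

Using successive squaring:
Binary expansion of 45: 101101
Powers of 17 mod 39 (each is the square of the previous):
  17^1 ≡ 17 (mod 39)
  17^2 ≡ 17² = 289 ≡ 16 (mod 39)
  17^4 ≡ 16² = 256 ≡ 22 (mod 39)
  17^8 ≡ 22² = 484 ≡ 16 (mod 39)
  17^16 ≡ 16² = 256 ≡ 22 (mod 39)
  17^32 ≡ 22² = 484 ≡ 16 (mod 39)
45 = 32 + 8 + 4 + 1, so 17^45 = 17^32 × 17^8 × 17^4 × 17^1 ≡ 16 × 16 × 22 × 17 (mod 39)
Multiplying step by step:
  16 × 16 = 256 ≡ 22 (mod 39)
  22 × 22 = 484 ≡ 16 (mod 39)
  16 × 17 = 272 ≡ 38 (mod 39)
Result: 17^45 ≡ 38 (mod 39)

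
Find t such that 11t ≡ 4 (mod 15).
14

Since gcd(11, 15) = 1 divides 4, a solution exists.
Multiply both sides by the inverse of 11 mod 15:
  11^(-1) mod 15 = 11
  x ≡ 11 × 4 ≡ 44 ≡ 14 (mod 15)
Verification: 11 × 14 = 154 = 10 × 15 + 4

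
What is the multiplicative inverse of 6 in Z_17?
6^(-1) ≡ 3 (mod 17). Verification: 6 × 3 = 18 ≡ 1 (mod 17)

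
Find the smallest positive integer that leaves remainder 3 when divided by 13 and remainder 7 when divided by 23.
M = 13 × 23 = 299. M₁ = 23, y₁ ≡ 4 (mod 13). M₂ = 13, y₂ ≡ 16 (mod 23). n = 3×23×4 + 7×13×16 ≡ 237 (mod 299). The smallest positive such number is 237.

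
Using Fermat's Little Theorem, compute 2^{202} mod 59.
29

By Fermat's Little Theorem, a^(p-1) ≡ 1 (mod p) for prime p and gcd(a, p) = 1
Here p = 59, so 2^58 ≡ 1 (mod 59)
We can reduce the exponent: 202 mod 58 = 28
So 2^202 ≡ 2^28 (mod 59)
Computing: 2^28 mod 59 = 29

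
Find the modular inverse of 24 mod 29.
24^(-1) ≡ 23 (mod 29). Verification: 24 × 23 = 552 ≡ 1 (mod 29)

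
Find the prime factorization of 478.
2 × 239

Divide by primes starting from smallest:
478 ÷ 2 = 239
239 ÷ 239 = 1

478 = 2 × 239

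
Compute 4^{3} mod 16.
0

Using successive squaring:
Binary expansion of 3: 11
Powers of 4 mod 16 (each is the square of the previous):
  4^1 ≡ 4 (mod 16)
  4^2 ≡ 4² = 16 ≡ 0 (mod 16)
3 = 2 + 1, so 4^3 = 4^2 × 4^1 ≡ 0 × 4 (mod 16)
Multiplying step by step:
  0 × 4 = 0 ≡ 0 (mod 16)
Result: 4^3 ≡ 0 (mod 16)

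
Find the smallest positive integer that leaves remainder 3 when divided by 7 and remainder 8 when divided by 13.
M = 7 × 13 = 91. M₁ = 13, y₁ ≡ 6 (mod 7). M₂ = 7, y₂ ≡ 2 (mod 13). t = 3×13×6 + 8×7×2 ≡ 73 (mod 91). The smallest positive such number is 73.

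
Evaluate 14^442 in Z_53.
Using Fermat: 14^{52} ≡ 1 (mod 53). 442 ≡ 26 (mod 52). So 14^{442} ≡ 14^{26} ≡ 52 (mod 53)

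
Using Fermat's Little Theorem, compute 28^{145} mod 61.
11

By Fermat's Little Theorem, a^(p-1) ≡ 1 (mod p) for prime p and gcd(a, p) = 1
Here p = 61, so 28^60 ≡ 1 (mod 61)
We can reduce the exponent: 145 mod 60 = 25
So 28^145 ≡ 28^25 (mod 61)
Computing: 28^25 mod 61 = 11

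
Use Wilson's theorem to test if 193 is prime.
(192)! mod 193 = 192. Since 192 ≡ -1 (mod 193), 193 is prime.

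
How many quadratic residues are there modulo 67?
For prime 67, there are (p-1)/2 = (67-1)/2 = 33 quadratic residues (excluding 0).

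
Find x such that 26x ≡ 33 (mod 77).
22

Since gcd(26, 77) = 1 divides 33, a solution exists.
Multiply both sides by the inverse of 26 mod 77:
  26^(-1) mod 77 = 3
  x ≡ 3 × 33 ≡ 99 ≡ 22 (mod 77)
Verification: 26 × 22 = 572 = 7 × 77 + 33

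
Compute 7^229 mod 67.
Using Fermat: 7^{66} ≡ 1 (mod 67). 229 ≡ 31 (mod 66). So 7^{229} ≡ 7^{31} ≡ 41 (mod 67)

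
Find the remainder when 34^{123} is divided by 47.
By Fermat: 34^{46} ≡ 1 (mod 47). 123 = 2×46 + 31. So 34^{123} ≡ 34^{31} ≡ 37 (mod 47)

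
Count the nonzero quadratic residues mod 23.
For prime 23, there are (p-1)/2 = (23-1)/2 = 11 quadratic residues (excluding 0).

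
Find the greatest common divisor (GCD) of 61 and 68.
1

Using the Euclidean algorithm:
61 = 0 × 68 + 61
68 = 1 × 61 + 7
61 = 8 × 7 + 5
7 = 1 × 5 + 2
5 = 2 × 2 + 1
2 = 2 × 1 + 0

GCD(61, 68) = 1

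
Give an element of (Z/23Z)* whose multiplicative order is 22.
5 has order 22 mod 23 since 5^{22} ≡ 1 (mod 23) and no smaller power works.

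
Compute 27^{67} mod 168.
27

Using successive squaring:
Binary expansion of 67: 1000011
Powers of 27 mod 168 (each is the square of the previous):
  27^1 ≡ 27 (mod 168)
  27^2 ≡ 27² = 729 ≡ 57 (mod 168)
  27^4 ≡ 57² = 3249 ≡ 57 (mod 168)
  27^8 ≡ 57² = 3249 ≡ 57 (mod 168)
  27^16 ≡ 57² = 3249 ≡ 57 (mod 168)
  27^32 ≡ 57² = 3249 ≡ 57 (mod 168)
  27^64 ≡ 57² = 3249 ≡ 57 (mod 168)
67 = 64 + 2 + 1, so 27^67 = 27^64 × 27^2 × 27^1 ≡ 57 × 57 × 27 (mod 168)
Multiplying step by step:
  57 × 57 = 3249 ≡ 57 (mod 168)
  57 × 27 = 1539 ≡ 27 (mod 168)
Result: 27^67 ≡ 27 (mod 168)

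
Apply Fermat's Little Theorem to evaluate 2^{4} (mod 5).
1

By Fermat's Little Theorem, a^(p-1) ≡ 1 (mod p) for prime p and gcd(a, p) = 1
Here p = 5, so 2^4 ≡ 1 (mod 5)
We can reduce the exponent: 4 mod 4 = 0
So 2^4 ≡ 2^0 (mod 5)
Computing: 2^0 mod 5 = 1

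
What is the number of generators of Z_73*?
Number of primitive roots mod 73 = φ(72) = 24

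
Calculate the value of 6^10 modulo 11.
10 = 8 + 2 (binary 1010). Repeated squaring mod 11: 6^1 ≡ 6; 6^2 ≡ 6² = 36 ≡ 3; 6^4 ≡ 3² = 9 ≡ 9; 6^8 ≡ 9² = 81 ≡ 4. Multiply: 6^10 = 6^8 × 6^2 ≡ 4 × 3 (mod 11): 4 × 3 = 12 ≡ 1. So 6^10 ≡ 1 (mod 11).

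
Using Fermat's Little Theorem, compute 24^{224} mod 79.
23

By Fermat's Little Theorem, a^(p-1) ≡ 1 (mod p) for prime p and gcd(a, p) = 1
Here p = 79, so 24^78 ≡ 1 (mod 79)
We can reduce the exponent: 224 mod 78 = 68
So 24^224 ≡ 24^68 (mod 79)
Computing: 24^68 mod 79 = 23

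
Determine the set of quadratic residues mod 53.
QRs mod 53: {1, 4, 6, 7, 9, 10, 11, 13, 15, 16, 17, 24, 25, 28, 29, 36, 37, 38, 40, 42, 43, 44, 46, 47, 49, 52}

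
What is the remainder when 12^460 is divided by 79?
Using Fermat: 12^{78} ≡ 1 (mod 79). 460 ≡ 70 (mod 78). So 12^{460} ≡ 12^{70} ≡ 18 (mod 79)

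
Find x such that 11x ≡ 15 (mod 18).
3

Since gcd(11, 18) = 1 divides 15, a solution exists.
Multiply both sides by the inverse of 11 mod 18:
  11^(-1) mod 18 = 5
  x ≡ 5 × 15 ≡ 75 ≡ 3 (mod 18)
Verification: 11 × 3 = 33 = 1 × 18 + 15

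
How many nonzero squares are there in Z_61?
For prime 61, there are (p-1)/2 = (61-1)/2 = 30 quadratic residues (excluding 0).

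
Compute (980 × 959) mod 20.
0

(980 × 959) = 939820
939820 mod 20 = 0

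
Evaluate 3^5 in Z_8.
5 = 4 + 1 (binary 101). Repeated squaring mod 8: 3^1 ≡ 3; 3^2 ≡ 3² = 9 ≡ 1; 3^4 ≡ 1² = 1 ≡ 1. Multiply: 3^5 = 3^4 × 3^1 ≡ 1 × 3 (mod 8): 1 × 3 = 3 ≡ 3. So 3^5 ≡ 3 (mod 8).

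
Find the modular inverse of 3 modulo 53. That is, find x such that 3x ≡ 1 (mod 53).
18

Using Extended Euclidean Algorithm:
gcd(3, 53) = 1
Bezout coefficients: 3 × 18 + 53 × -1 = 1
So 3 × 18 ≡ 1 (mod 53)
The inverse is 18 mod 53 = 18
Verification: 3 × 18 = 54 = 1 × 53 + 1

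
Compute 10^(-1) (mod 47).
10^(-1) ≡ 33 (mod 47). Verification: 10 × 33 = 330 ≡ 1 (mod 47)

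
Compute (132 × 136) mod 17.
0

(132 × 136) = 17952
17952 mod 17 = 0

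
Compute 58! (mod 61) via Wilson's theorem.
(60)! = (58)! × (59) × (60) ≡ -1 (mod 61). So (58)! ≡ -1 × [(60)(59)]^(-1) ≡ 30 (mod 61)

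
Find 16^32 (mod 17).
Using Fermat: 16^{16} ≡ 1 (mod 17). 32 ≡ 0 (mod 16). So 16^{32} ≡ 16^{0} ≡ 1 (mod 17)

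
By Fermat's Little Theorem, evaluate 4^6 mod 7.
By Fermat's Little Theorem, 4^{6} ≡ 1 (mod 7) since 7 is prime and gcd(4, 7) = 1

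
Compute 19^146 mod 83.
Using Fermat: 19^{82} ≡ 1 (mod 83). 146 ≡ 64 (mod 82). So 19^{146} ≡ 19^{64} ≡ 17 (mod 83)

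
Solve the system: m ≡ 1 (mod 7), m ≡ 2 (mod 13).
M = 7 × 13 = 91. M₁ = 13, y₁ ≡ 6 (mod 7). M₂ = 7, y₂ ≡ 2 (mod 13). m = 1×13×6 + 2×7×2 ≡ 15 (mod 91)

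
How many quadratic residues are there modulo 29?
For prime 29, there are (p-1)/2 = (29-1)/2 = 14 quadratic residues (excluding 0).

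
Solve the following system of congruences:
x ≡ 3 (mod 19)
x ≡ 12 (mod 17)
250

Using the Chinese Remainder Theorem:
M = product of moduli = 323
For equation 1: M_1 = 17, 17 ≡ 17 (mod 19), inverse of 17 mod 19 is 9 (check: 17 × 9 = 153 ≡ 1 (mod 19))
For equation 2: M_2 = 19, 19 ≡ 2 (mod 17), inverse of 19 mod 17 is 9 (check: 2 × 9 = 18 ≡ 1 (mod 17))
Combine: x ≡ Σ r_i×M_i×(M_i⁻¹ mod m_i) = 3×17×9 + 12×19×9 = 459 + 2052 = 2511
2511 mod 323 = 250
x ≡ 250 (mod 323)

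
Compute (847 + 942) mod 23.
18

(847 + 942) = 1789
1789 mod 23 = 18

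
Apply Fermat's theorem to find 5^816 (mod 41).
By Fermat: 5^{40} ≡ 1 (mod 41). 816 ≡ 16 (mod 40). So 5^{816} ≡ 5^{16} ≡ 37 (mod 41)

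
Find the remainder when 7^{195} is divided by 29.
By Fermat: 7^{28} ≡ 1 (mod 29). 195 = 6×28 + 27. So 7^{195} ≡ 7^{27} ≡ 25 (mod 29)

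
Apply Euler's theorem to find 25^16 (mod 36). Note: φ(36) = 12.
By Euler: 25^{12} ≡ 1 (mod 36) since gcd(25, 36) = 1. 16 = 1×12 + 4. So 25^{16} ≡ 25^{4} ≡ 25 (mod 36)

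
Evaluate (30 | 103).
(30/103) = 30^{51} mod 103 = 1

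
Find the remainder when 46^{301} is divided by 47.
By Fermat: 46^{46} ≡ 1 (mod 47). 301 = 6×46 + 25. So 46^{301} ≡ 46^{25} ≡ 46 (mod 47)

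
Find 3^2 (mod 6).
2 = 2 (binary 10). Repeated squaring mod 6: 3^1 ≡ 3; 3^2 ≡ 3² = 9 ≡ 3. So 3^2 ≡ 3 (mod 6).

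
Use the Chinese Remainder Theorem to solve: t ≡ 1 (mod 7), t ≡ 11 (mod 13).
M = 7 × 13 = 91. M₁ = 13, y₁ ≡ 6 (mod 7). M₂ = 7, y₂ ≡ 2 (mod 13). t = 1×13×6 + 11×7×2 ≡ 50 (mod 91)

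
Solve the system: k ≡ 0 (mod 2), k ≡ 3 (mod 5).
M = 2 × 5 = 10. M₁ = 5, y₁ ≡ 1 (mod 2). M₂ = 2, y₂ ≡ 3 (mod 5). k = 0×5×1 + 3×2×3 ≡ 8 (mod 10)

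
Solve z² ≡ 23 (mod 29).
The square roots of 23 mod 29 are 20 and 9. Verify: 20² = 400 ≡ 23 (mod 29)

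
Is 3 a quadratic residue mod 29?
By Euler's criterion: 3^{14} ≡ 28 (mod 29). Since this equals -1 (≡ 28), 3 is not a QR.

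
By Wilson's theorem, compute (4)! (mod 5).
By Wilson's theorem, (4)! ≡ -1 ≡ 4 (mod 5)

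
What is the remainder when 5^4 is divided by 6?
4 = 4 (binary 100). Repeated squaring mod 6: 5^1 ≡ 5; 5^2 ≡ 5² = 25 ≡ 1; 5^4 ≡ 1² = 1 ≡ 1. So 5^4 ≡ 1 (mod 6).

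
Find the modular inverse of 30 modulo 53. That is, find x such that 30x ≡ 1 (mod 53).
23

Using Extended Euclidean Algorithm:
gcd(30, 53) = 1
Bezout coefficients: 30 × 23 + 53 × -13 = 1
So 30 × 23 ≡ 1 (mod 53)
The inverse is 23 mod 53 = 23
Verification: 30 × 23 = 690 = 13 × 53 + 1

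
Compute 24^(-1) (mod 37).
24^(-1) ≡ 17 (mod 37). Verification: 24 × 17 = 408 ≡ 1 (mod 37)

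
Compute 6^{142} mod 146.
144

Using successive squaring:
Binary expansion of 142: 10001110
Powers of 6 mod 146 (each is the square of the previous):
  6^1 ≡ 6 (mod 146)
  6^2 ≡ 6² = 36 ≡ 36 (mod 146)
  6^4 ≡ 36² = 1296 ≡ 128 (mod 146)
  6^8 ≡ 128² = 16384 ≡ 32 (mod 146)
  6^16 ≡ 32² = 1024 ≡ 2 (mod 146)
  6^32 ≡ 2² = 4 ≡ 4 (mod 146)
  6^64 ≡ 4² = 16 ≡ 16 (mod 146)
  6^128 ≡ 16² = 256 ≡ 110 (mod 146)
142 = 128 + 8 + 4 + 2, so 6^142 = 6^128 × 6^8 × 6^4 × 6^2 ≡ 110 × 32 × 128 × 36 (mod 146)
Multiplying step by step:
  110 × 32 = 3520 ≡ 16 (mod 146)
  16 × 128 = 2048 ≡ 4 (mod 146)
  4 × 36 = 144 ≡ 144 (mod 146)
Result: 6^142 ≡ 144 (mod 146)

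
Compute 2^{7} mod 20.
8

Using successive squaring:
Binary expansion of 7: 111
Powers of 2 mod 20 (each is the square of the previous):
  2^1 ≡ 2 (mod 20)
  2^2 ≡ 2² = 4 ≡ 4 (mod 20)
  2^4 ≡ 4² = 16 ≡ 16 (mod 20)
7 = 4 + 2 + 1, so 2^7 = 2^4 × 2^2 × 2^1 ≡ 16 × 4 × 2 (mod 20)
Multiplying step by step:
  16 × 4 = 64 ≡ 4 (mod 20)
  4 × 2 = 8 ≡ 8 (mod 20)
Result: 2^7 ≡ 8 (mod 20)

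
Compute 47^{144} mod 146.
1

Using successive squaring:
Binary expansion of 144: 10010000
Powers of 47 mod 146 (each is the square of the previous):
  47^1 ≡ 47 (mod 146)
  47^2 ≡ 47² = 2209 ≡ 19 (mod 146)
  47^4 ≡ 19² = 361 ≡ 69 (mod 146)
  47^8 ≡ 69² = 4761 ≡ 89 (mod 146)
  47^16 ≡ 89² = 7921 ≡ 37 (mod 146)
  47^32 ≡ 37² = 1369 ≡ 55 (mod 146)
  47^64 ≡ 55² = 3025 ≡ 105 (mod 146)
  47^128 ≡ 105² = 11025 ≡ 75 (mod 146)
144 = 128 + 16, so 47^144 = 47^128 × 47^16 ≡ 75 × 37 (mod 146)
Multiplying step by step:
  75 × 37 = 2775 ≡ 1 (mod 146)
Result: 47^144 ≡ 1 (mod 146)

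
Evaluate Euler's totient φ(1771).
1320

Prime factorization: 1771 = 7 × 11 × 23
Using the formula φ(n) = n × Π(1 - 1/p) for each prime factor p:
φ(1771) = 1771 × (1 - 1/7) × (1 - 1/11) × (1 - 1/23)
φ(1771) = 1320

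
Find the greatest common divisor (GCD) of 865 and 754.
1

Using the Euclidean algorithm:
865 = 1 × 754 + 111
754 = 6 × 111 + 88
111 = 1 × 88 + 23
88 = 3 × 23 + 19
23 = 1 × 19 + 4
19 = 4 × 4 + 3
4 = 1 × 3 + 1
3 = 3 × 1 + 0

GCD(865, 754) = 1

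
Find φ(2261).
1728

Prime factorization: 2261 = 7 × 17 × 19
Using the formula φ(n) = n × Π(1 - 1/p) for each prime factor p:
φ(2261) = 2261 × (1 - 1/7) × (1 - 1/17) × (1 - 1/19)
φ(2261) = 1728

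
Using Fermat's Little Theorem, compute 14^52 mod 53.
By Fermat's Little Theorem, 14^{52} ≡ 1 (mod 53) since 53 is prime and gcd(14, 53) = 1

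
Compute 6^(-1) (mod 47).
8

Using Extended Euclidean Algorithm:
gcd(6, 47) = 1
Bezout coefficients: 6 × 8 + 47 × -1 = 1
So 6 × 8 ≡ 1 (mod 47)
The inverse is 8 mod 47 = 8
Verification: 6 × 8 = 48 = 1 × 47 + 1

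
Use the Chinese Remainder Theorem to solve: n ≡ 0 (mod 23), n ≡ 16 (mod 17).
322

Using the Chinese Remainder Theorem:
M = product of moduli = 391
For equation 1: M_1 = 17, 17 ≡ 17 (mod 23), inverse of 17 mod 23 is 19 (check: 17 × 19 = 323 ≡ 1 (mod 23))
For equation 2: M_2 = 23, 23 ≡ 6 (mod 17), inverse of 23 mod 17 is 3 (check: 6 × 3 = 18 ≡ 1 (mod 17))
Combine: n ≡ Σ r_i×M_i×(M_i⁻¹ mod m_i) = 0×17×19 + 16×23×3 = 0 + 1104 = 1104
1104 mod 391 = 322
n ≡ 322 (mod 391)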